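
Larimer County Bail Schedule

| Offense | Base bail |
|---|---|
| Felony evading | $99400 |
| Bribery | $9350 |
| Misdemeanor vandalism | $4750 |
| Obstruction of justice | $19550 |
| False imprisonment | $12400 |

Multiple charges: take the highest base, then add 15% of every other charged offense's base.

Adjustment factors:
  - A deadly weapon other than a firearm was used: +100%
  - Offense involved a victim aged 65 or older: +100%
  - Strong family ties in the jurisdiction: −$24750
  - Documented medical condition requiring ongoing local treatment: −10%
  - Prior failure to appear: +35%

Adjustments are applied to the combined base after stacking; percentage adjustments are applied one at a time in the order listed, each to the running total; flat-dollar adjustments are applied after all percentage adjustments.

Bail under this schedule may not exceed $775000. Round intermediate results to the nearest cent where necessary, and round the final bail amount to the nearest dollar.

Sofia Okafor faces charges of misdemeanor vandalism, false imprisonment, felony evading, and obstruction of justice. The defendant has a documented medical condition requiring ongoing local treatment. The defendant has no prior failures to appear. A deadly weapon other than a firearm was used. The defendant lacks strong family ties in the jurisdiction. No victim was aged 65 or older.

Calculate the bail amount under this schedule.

Base amounts from the schedule: misdemeanor vandalism $4750; false imprisonment $12400; felony evading $99400; obstruction of justice $19550.
Stacking rule: highest base plus 15% of each additional charge. Highest is felony evading at $99400. Additional: $4750 × 15% = $712.50; $12400 × 15% = $1860; $19550 × 15% = $2932.50. Combined base = $99400 + $5505 = $104905.
A deadly weapon other than a firearm was used (+100%): $104905 × 2 = $209810.
Documented medical condition requiring ongoing local treatment (−10%): $209810 × 0.9 = $188829.
$188829 is within the $775000 maximum.

$188829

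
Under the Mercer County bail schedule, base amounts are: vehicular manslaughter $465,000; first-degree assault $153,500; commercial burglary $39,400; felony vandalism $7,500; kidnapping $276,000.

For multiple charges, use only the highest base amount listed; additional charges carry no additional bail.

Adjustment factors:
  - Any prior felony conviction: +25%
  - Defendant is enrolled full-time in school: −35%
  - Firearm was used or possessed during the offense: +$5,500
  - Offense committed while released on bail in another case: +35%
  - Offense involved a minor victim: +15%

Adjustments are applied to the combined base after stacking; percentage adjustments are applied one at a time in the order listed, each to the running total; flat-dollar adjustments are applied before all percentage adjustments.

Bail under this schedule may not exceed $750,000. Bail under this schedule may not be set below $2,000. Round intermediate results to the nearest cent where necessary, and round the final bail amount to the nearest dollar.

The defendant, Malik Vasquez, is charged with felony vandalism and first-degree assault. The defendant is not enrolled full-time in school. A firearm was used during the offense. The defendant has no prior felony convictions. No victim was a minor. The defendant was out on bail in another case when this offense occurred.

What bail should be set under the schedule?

$214,650

Base amounts from the schedule: felony vandalism $7,500; first-degree assault $153,500.
Stacking rule: use the highest base only. Highest is first-degree assault at $153,500. Combined base = $153,500.
Firearm was used or possessed during the offense (+$5,500 flat): $153,500 + $5,500 = $159,000.
Offense committed while released on bail in another case (+35%): $159,000 × 1.35 = $214,650.
$214,650 is within the $750,000 maximum.
$214,650 is at or above the $2,000 minimum.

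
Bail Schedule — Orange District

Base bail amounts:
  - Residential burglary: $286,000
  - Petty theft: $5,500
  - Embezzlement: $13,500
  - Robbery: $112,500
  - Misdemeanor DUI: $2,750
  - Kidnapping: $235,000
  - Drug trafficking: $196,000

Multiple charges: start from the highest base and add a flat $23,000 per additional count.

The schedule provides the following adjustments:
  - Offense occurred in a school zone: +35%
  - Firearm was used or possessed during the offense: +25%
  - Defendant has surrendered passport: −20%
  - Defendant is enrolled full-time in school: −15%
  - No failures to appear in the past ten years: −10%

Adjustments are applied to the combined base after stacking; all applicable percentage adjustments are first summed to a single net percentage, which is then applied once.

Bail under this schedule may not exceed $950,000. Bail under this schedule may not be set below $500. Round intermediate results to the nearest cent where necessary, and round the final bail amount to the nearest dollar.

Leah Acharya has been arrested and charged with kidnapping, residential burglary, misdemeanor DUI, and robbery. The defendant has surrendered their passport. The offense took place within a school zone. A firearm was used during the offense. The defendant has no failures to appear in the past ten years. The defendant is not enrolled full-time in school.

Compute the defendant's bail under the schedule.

Base amounts from the schedule: kidnapping $235,000; residential burglary $286,000; misdemeanor DUI $2,750; robbery $112,500.
Stacking rule: highest base plus $23,000 per additional charge. Highest is residential burglary at $286,000; 3 additional charges → +$69,000. Combined base = $355,000.
Net percentage adjustment: +35% +25% −20% −10% = +30%. $355,000 × 1.3 = $461,500.
$461,500 is within the $950,000 maximum.
$461,500 is at or above the $500 minimum.

$461,500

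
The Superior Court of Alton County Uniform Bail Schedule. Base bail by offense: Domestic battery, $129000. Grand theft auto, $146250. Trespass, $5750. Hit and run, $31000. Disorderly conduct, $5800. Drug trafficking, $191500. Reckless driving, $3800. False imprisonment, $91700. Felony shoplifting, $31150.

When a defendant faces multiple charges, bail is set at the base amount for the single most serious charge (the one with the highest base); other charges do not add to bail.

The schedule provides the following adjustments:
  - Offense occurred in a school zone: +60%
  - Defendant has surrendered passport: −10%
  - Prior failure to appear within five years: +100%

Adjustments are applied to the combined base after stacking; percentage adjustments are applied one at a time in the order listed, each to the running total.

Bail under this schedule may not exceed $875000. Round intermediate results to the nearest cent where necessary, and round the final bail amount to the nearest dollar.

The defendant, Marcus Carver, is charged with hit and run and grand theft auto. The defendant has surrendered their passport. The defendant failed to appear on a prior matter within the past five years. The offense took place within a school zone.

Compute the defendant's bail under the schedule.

$421200

Base amounts from the schedule: hit and run $31000; grand theft auto $146250.
Stacking rule: use the highest base only. Highest is grand theft auto at $146250. Combined base = $146250.
Offense occurred in a school zone (+60%): $146250 × 1.6 = $234000.
Defendant has surrendered passport (−10%): $234000 × 0.9 = $210600.
Prior failure to appear within five years (+100%): $210600 × 2 = $421200.
$421200 is within the $875000 maximum.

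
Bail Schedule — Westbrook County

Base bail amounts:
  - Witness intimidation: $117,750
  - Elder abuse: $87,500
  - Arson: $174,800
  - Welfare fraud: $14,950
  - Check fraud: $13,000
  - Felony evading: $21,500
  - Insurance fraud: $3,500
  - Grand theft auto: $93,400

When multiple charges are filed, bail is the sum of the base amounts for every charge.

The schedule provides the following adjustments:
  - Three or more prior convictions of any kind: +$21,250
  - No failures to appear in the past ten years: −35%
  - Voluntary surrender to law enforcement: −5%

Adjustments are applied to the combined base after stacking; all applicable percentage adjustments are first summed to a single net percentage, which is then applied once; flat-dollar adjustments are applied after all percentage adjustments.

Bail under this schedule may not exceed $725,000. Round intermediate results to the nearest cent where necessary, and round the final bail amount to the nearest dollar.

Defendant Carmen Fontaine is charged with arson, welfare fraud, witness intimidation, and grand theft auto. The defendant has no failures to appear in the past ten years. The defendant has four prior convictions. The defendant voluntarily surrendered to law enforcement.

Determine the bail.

Base amounts from the schedule: arson $174,800; welfare fraud $14,950; witness intimidation $117,750; grand theft auto $93,400.
Stacking rule: sum of all bases. $174,800 + $14,950 + $117,750 + $93,400 = $400,900.
Net percentage adjustment: −35% −5% = −40%. $400,900 × 0.6 = $240,540.
Three or more prior convictions of any kind (+$21,250 flat): $240,540 + $21,250 = $261,790.
$261,790 is within the $725,000 maximum.

$261,790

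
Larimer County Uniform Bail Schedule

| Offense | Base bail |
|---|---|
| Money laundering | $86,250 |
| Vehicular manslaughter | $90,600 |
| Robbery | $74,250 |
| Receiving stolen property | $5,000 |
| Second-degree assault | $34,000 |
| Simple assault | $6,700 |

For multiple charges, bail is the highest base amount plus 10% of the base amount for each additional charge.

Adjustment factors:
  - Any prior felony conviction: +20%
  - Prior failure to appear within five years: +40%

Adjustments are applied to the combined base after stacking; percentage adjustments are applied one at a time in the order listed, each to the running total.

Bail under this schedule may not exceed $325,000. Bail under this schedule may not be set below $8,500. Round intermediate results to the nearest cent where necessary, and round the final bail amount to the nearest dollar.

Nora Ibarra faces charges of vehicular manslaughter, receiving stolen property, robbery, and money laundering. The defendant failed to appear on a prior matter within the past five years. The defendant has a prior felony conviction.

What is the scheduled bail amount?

$180,012

Base amounts from the schedule: vehicular manslaughter $90,600; receiving stolen property $5,000; robbery $74,250; money laundering $86,250.
Stacking rule: highest base plus 10% of each additional charge. Highest is vehicular manslaughter at $90,600. Additional: $5,000 × 10% = $500; $74,250 × 10% = $7,425; $86,250 × 10% = $8,625. Combined base = $90,600 + $16,550 = $107,150.
Any prior felony conviction (+20%): $107,150 × 1.2 = $128,580.
Prior failure to appear within five years (+40%): $128,580 × 1.4 = $180,012.
$180,012 is within the $325,000 maximum.
$180,012 is at or above the $8,500 minimum.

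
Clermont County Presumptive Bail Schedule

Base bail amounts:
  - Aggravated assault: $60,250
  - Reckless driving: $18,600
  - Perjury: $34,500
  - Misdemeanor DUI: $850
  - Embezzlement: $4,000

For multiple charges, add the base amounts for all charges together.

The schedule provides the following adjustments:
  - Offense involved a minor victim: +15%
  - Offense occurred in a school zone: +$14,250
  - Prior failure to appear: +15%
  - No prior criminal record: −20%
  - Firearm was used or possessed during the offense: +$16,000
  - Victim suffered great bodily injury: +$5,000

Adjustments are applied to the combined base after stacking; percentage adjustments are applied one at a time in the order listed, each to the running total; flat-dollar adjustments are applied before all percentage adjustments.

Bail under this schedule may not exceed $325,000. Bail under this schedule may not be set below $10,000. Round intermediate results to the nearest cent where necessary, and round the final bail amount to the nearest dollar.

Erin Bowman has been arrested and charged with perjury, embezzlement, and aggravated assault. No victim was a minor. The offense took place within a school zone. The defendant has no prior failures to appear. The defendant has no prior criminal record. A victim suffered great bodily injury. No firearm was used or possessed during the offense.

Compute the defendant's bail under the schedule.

$94,400

Base amounts from the schedule: perjury $34,500; embezzlement $4,000; aggravated assault $60,250.
Stacking rule: sum of all bases. $34,500 + $4,000 + $60,250 = $98,750.
Offense occurred in a school zone (+$14,250 flat): $98,750 + $14,250 = $113,000.
Victim suffered great bodily injury (+$5,000 flat): $113,000 + $5,000 = $118,000.
No prior criminal record (−20%): $118,000 × 0.8 = $94,400.
$94,400 is within the $325,000 maximum.
$94,400 is at or above the $10,000 minimum.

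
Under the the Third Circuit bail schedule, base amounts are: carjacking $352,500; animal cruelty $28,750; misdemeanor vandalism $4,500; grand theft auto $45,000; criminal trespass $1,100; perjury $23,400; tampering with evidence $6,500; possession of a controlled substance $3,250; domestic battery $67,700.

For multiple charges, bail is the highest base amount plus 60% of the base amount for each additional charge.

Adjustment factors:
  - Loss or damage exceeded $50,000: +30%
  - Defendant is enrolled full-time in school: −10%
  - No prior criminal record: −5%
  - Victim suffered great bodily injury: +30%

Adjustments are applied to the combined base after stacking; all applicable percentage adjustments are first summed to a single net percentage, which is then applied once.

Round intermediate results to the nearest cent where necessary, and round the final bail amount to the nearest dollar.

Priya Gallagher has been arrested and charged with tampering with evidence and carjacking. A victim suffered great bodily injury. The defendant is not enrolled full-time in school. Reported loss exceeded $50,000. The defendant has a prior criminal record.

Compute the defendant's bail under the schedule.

$570,240

Base amounts from the schedule: tampering with evidence $6,500; carjacking $352,500.
Stacking rule: highest base plus 60% of each additional charge. Highest is carjacking at $352,500. Additional: $6,500 × 60% = $3,900. Combined base = $352,500 + $3,900 = $356,400.
Net percentage adjustment: +30% +30% = +60%. $356,400 × 1.6 = $570,240.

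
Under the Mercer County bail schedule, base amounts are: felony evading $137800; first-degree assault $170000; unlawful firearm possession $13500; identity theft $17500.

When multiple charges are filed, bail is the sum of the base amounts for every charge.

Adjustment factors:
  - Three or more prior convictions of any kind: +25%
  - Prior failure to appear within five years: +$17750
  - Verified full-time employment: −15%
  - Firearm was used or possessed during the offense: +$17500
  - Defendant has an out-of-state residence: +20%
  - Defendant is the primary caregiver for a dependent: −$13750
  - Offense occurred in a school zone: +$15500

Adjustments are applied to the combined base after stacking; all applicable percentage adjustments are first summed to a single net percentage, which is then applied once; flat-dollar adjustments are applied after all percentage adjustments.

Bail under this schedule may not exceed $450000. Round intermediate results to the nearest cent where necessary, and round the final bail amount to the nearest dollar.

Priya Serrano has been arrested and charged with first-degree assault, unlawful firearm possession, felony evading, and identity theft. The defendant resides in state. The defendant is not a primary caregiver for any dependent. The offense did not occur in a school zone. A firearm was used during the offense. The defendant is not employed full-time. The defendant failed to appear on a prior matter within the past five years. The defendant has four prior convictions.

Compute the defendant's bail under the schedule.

$450000

Base amounts from the schedule: first-degree assault $170000; unlawful firearm possession $13500; felony evading $137800; identity theft $17500.
Stacking rule: sum of all bases. $170000 + $13500 + $137800 + $17500 = $338800.
Three or more prior convictions of any kind (+25%): $338800 × 1.25 = $423500.
Prior failure to appear within five years (+$17750 flat): $423500 + $17750 = $441250.
Firearm was used or possessed during the offense (+$17500 flat): $441250 + $17500 = $458750.
Result $458750 exceeds the maximum of $450000; bail is capped at $450000.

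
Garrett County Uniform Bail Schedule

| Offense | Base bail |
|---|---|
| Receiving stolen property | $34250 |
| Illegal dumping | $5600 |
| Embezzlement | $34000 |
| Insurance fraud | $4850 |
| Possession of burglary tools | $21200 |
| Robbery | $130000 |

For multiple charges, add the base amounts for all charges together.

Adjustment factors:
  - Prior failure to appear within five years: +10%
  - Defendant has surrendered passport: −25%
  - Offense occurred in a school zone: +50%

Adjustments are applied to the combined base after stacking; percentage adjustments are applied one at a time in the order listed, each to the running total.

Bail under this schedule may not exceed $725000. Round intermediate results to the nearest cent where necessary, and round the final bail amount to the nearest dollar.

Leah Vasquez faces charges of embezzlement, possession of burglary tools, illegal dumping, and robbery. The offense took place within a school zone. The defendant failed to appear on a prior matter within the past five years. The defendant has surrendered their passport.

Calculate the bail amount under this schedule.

$236115

Base amounts from the schedule: embezzlement $34000; possession of burglary tools $21200; illegal dumping $5600; robbery $130000.
Stacking rule: sum of all bases. $34000 + $21200 + $5600 + $130000 = $190800.
Prior failure to appear within five years (+10%): $190800 × 1.1 = $209880.
Defendant has surrendered passport (−25%): $209880 × 0.75 = $157410.
Offense occurred in a school zone (+50%): $157410 × 1.5 = $236115.
$236115 is within the $725000 maximum.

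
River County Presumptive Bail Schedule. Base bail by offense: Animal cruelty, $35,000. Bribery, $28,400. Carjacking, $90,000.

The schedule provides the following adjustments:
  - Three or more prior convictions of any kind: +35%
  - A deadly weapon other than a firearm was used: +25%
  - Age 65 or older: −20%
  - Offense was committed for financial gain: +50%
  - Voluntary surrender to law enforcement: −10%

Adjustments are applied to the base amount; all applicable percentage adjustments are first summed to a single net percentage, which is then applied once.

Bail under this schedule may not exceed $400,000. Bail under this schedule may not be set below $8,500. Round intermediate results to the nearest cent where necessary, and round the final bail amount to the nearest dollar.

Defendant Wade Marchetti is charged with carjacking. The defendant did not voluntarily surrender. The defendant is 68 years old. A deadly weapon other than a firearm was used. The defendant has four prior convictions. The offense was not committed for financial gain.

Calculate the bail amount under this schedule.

$126,000

Base amounts from the schedule: carjacking $90,000.
Single charge. Combined base = $90,000.
Net percentage adjustment: +35% +25% −20% = +40%. $90,000 × 1.4 = $126,000.
$126,000 is within the $400,000 maximum.
$126,000 is at or above the $8,500 minimum.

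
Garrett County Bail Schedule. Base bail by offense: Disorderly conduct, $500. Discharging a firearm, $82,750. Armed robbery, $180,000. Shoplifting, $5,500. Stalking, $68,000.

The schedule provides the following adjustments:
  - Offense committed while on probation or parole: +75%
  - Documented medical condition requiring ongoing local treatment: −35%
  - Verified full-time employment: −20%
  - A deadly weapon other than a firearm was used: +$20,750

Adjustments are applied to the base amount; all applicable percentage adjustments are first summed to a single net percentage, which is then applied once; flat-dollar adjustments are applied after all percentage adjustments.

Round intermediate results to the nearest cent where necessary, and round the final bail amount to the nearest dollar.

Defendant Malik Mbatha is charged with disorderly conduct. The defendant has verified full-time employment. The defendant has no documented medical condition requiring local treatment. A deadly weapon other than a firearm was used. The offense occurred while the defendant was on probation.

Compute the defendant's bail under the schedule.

Base amounts from the schedule: disorderly conduct $500.
Single charge. Combined base = $500.
Net percentage adjustment: +75% −20% = +55%. $500 × 1.55 = $775.
A deadly weapon other than a firearm was used (+$20,750 flat): $775 + $20,750 = $21,525.

$21,525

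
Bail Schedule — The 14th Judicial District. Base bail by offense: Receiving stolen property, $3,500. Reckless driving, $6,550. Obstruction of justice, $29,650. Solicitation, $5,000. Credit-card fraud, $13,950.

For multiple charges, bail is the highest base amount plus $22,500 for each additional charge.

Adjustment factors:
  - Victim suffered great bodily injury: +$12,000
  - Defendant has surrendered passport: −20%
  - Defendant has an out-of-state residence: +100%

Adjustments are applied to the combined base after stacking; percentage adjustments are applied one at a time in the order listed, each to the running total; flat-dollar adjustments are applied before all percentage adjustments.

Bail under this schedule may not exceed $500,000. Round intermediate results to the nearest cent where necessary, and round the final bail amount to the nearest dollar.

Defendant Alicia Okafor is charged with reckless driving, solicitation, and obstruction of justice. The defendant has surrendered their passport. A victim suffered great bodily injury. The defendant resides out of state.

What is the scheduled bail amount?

$138,640

Base amounts from the schedule: reckless driving $6,550; solicitation $5,000; obstruction of justice $29,650.
Stacking rule: highest base plus $22,500 per additional charge. Highest is obstruction of justice at $29,650; 2 additional charges → +$45,000. Combined base = $74,650.
Victim suffered great bodily injury (+$12,000 flat): $74,650 + $12,000 = $86,650.
Defendant has surrendered passport (−20%): $86,650 × 0.8 = $69,320.
Defendant has an out-of-state residence (+100%): $69,320 × 2 = $138,640.
$138,640 is within the $500,000 maximum.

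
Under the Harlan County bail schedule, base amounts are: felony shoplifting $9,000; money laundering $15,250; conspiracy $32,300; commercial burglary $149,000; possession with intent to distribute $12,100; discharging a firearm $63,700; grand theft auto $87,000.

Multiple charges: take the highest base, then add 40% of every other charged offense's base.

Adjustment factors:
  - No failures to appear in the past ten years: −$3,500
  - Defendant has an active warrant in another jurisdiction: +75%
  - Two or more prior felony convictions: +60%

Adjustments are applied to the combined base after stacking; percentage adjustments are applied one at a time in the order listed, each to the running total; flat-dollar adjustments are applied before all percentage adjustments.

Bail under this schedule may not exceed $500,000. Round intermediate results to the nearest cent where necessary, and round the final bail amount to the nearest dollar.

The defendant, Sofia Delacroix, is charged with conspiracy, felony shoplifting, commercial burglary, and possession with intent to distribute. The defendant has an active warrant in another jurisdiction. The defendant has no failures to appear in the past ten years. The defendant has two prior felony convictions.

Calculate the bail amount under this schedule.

$467,208

Base amounts from the schedule: conspiracy $32,300; felony shoplifting $9,000; commercial burglary $149,000; possession with intent to distribute $12,100.
Stacking rule: highest base plus 40% of each additional charge. Highest is commercial burglary at $149,000. Additional: $32,300 × 40% = $12,920; $9,000 × 40% = $3,600; $12,100 × 40% = $4,840. Combined base = $149,000 + $21,360 = $170,360.
No failures to appear in the past ten years (−$3,500 flat): $170,360 − $3,500 = $166,860.
Defendant has an active warrant in another jurisdiction (+75%): $166,860 × 1.75 = $292,005.
Two or more prior felony convictions (+60%): $292,005 × 1.6 = $467,208.
$467,208 is within the $500,000 maximum.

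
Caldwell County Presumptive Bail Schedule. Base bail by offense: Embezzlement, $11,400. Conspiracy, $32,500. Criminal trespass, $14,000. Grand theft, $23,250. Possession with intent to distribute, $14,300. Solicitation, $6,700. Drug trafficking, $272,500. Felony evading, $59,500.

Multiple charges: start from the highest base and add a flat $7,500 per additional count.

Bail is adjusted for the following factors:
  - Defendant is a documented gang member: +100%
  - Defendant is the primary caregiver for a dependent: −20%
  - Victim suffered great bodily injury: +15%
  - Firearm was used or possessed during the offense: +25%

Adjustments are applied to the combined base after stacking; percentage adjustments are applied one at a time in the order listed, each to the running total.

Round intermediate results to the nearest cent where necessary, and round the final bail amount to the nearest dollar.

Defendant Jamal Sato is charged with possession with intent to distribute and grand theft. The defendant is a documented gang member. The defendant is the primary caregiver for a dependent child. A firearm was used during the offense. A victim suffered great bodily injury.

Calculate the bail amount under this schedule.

$70,725

Base amounts from the schedule: possession with intent to distribute $14,300; grand theft $23,250.
Stacking rule: highest base plus $7,500 per additional charge. Highest is grand theft at $23,250; 1 additional charge → +$7,500. Combined base = $30,750.
Defendant is a documented gang member (+100%): $30,750 × 2 = $61,500.
Defendant is the primary caregiver for a dependent (−20%): $61,500 × 0.8 = $49,200.
Victim suffered great bodily injury (+15%): $49,200 × 1.15 = $56,580.
Firearm was used or possessed during the offense (+25%): $56,580 × 1.25 = $70,725.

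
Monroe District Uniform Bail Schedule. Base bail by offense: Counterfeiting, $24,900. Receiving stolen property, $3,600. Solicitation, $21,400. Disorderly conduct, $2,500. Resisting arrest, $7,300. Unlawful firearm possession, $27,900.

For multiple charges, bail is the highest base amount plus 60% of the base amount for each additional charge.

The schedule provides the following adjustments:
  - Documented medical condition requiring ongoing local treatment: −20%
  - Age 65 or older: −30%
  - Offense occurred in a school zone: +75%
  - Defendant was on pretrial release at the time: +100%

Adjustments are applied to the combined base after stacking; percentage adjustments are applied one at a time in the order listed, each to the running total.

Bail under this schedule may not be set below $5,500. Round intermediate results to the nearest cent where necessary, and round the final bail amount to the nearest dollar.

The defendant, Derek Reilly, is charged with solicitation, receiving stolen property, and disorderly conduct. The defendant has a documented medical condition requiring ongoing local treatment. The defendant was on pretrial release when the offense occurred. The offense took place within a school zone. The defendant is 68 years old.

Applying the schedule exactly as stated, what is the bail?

$49,118

Base amounts from the schedule: solicitation $21,400; receiving stolen property $3,600; disorderly conduct $2,500.
Stacking rule: highest base plus 60% of each additional charge. Highest is solicitation at $21,400. Additional: $3,600 × 60% = $2,160; $2,500 × 60% = $1,500. Combined base = $21,400 + $3,660 = $25,060.
Documented medical condition requiring ongoing local treatment (−20%): $25,060 × 0.8 = $20,048.
Age 65 or older (−30%): $20,048 × 0.7 = $14,033.60.
Offense occurred in a school zone (+75%): $14,033.60 × 1.75 = $24,558.80.
Defendant was on pretrial release at the time (+100%): $24,558.80 × 2 = $49,117.60.
$49,117.60 is at or above the $5,500 minimum.
Rounded to the nearest dollar: $49,118.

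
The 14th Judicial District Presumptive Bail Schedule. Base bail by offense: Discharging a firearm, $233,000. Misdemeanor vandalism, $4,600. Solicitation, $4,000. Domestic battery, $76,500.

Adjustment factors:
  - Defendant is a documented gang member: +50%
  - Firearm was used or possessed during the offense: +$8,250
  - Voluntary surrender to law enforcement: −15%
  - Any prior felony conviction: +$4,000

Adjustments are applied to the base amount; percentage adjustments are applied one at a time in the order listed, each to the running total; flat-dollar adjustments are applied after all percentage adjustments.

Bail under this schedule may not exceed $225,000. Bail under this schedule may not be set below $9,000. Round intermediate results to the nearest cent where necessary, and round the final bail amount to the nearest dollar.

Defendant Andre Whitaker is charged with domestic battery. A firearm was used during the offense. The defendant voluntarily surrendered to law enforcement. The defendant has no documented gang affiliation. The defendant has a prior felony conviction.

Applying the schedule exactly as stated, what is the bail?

Base amounts from the schedule: domestic battery $76,500.
Single charge. Combined base = $76,500.
Voluntary surrender to law enforcement (−15%): $76,500 × 0.85 = $65,025.
Firearm was used or possessed during the offense (+$8,250 flat): $65,025 + $8,250 = $73,275.
Any prior felony conviction (+$4,000 flat): $73,275 + $4,000 = $77,275.
$77,275 is within the $225,000 maximum.
$77,275 is at or above the $9,000 minimum.

$77,275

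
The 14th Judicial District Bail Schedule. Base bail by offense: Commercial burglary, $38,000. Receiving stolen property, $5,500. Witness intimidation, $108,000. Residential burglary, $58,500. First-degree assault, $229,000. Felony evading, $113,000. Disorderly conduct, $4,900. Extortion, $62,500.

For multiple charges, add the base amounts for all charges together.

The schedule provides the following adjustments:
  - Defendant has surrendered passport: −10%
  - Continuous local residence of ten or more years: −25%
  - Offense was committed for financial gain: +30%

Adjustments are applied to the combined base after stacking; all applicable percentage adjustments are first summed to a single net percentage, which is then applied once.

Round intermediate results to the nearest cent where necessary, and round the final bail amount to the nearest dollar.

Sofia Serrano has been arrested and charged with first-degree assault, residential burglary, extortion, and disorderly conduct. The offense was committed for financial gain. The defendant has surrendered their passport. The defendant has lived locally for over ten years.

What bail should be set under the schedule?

Base amounts from the schedule: first-degree assault $229,000; residential burglary $58,500; extortion $62,500; disorderly conduct $4,900.
Stacking rule: sum of all bases. $229,000 + $58,500 + $62,500 + $4,900 = $354,900.
Net percentage adjustment: −10% −25% +30% = −5%. $354,900 × 0.95 = $337,155.

$337,155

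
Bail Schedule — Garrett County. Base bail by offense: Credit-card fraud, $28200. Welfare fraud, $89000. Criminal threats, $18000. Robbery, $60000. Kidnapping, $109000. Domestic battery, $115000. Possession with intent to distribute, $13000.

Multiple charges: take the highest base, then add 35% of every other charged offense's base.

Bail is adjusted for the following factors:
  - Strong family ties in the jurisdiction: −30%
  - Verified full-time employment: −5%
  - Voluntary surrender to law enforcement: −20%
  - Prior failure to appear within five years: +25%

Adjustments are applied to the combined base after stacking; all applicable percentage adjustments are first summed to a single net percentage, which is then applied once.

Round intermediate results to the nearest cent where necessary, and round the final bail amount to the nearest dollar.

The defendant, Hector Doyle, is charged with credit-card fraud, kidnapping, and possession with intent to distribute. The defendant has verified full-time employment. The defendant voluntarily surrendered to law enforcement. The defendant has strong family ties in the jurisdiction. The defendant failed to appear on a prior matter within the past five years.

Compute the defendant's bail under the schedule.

$86394

Base amounts from the schedule: credit-card fraud $28200; kidnapping $109000; possession with intent to distribute $13000.
Stacking rule: highest base plus 35% of each additional charge. Highest is kidnapping at $109000. Additional: $28200 × 35% = $9870; $13000 × 35% = $4550. Combined base = $109000 + $14420 = $123420.
Net percentage adjustment: −30% −5% −20% +25% = −30%. $123420 × 0.7 = $86394.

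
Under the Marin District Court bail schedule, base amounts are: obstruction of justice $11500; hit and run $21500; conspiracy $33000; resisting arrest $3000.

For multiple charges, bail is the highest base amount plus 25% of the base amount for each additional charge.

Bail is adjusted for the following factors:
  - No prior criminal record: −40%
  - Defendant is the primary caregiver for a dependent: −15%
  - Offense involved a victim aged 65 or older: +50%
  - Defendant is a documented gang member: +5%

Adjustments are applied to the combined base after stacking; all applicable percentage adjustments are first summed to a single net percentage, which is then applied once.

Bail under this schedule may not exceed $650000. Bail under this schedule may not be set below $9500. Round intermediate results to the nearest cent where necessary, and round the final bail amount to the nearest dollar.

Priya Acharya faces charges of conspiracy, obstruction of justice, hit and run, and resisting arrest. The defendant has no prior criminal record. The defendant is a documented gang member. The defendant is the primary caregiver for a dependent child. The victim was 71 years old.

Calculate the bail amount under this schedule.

$42000

Base amounts from the schedule: conspiracy $33000; obstruction of justice $11500; hit and run $21500; resisting arrest $3000.
Stacking rule: highest base plus 25% of each additional charge. Highest is conspiracy at $33000. Additional: $11500 × 25% = $2875; $21500 × 25% = $5375; $3000 × 25% = $750. Combined base = $33000 + $9000 = $42000.
Net percentage adjustment: −40% −15% +50% +5% = +0%. $42000 × 1 = $42000.
$42000 is within the $650000 maximum.
$42000 is at or above the $9500 minimum.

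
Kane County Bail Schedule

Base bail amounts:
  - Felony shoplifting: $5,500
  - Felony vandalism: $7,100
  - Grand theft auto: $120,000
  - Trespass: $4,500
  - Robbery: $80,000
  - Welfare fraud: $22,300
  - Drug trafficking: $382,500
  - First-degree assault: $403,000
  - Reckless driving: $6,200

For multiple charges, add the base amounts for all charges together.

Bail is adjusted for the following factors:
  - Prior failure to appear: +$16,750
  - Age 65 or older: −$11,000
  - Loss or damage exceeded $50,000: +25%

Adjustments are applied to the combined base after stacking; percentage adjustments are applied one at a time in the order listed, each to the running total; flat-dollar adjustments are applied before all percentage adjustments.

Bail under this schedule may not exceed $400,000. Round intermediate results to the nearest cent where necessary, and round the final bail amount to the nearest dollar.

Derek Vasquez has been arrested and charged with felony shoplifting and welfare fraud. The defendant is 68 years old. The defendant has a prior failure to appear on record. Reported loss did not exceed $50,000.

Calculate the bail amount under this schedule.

Base amounts from the schedule: felony shoplifting $5,500; welfare fraud $22,300.
Stacking rule: sum of all bases. $5,500 + $22,300 = $27,800.
Prior failure to appear (+$16,750 flat): $27,800 + $16,750 = $44,550.
Age 65 or older (−$11,000 flat): $44,550 − $11,000 = $33,550.
$33,550 is within the $400,000 maximum.

$33,550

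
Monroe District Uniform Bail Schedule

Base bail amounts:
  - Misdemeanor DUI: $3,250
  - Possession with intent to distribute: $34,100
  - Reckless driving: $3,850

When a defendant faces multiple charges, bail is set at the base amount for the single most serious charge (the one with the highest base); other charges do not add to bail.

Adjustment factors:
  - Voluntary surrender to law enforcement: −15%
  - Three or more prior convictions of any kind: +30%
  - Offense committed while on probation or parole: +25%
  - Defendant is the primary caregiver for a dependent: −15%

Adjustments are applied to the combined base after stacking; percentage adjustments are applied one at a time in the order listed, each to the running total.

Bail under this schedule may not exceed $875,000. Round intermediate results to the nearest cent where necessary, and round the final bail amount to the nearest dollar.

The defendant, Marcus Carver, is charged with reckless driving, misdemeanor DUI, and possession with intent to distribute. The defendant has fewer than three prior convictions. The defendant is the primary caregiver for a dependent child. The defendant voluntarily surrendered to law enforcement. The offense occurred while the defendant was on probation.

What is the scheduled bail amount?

Base amounts from the schedule: reckless driving $3,850; misdemeanor DUI $3,250; possession with intent to distribute $34,100.
Stacking rule: use the highest base only. Highest is possession with intent to distribute at $34,100. Combined base = $34,100.
Voluntary surrender to law enforcement (−15%): $34,100 × 0.85 = $28,985.
Offense committed while on probation or parole (+25%): $28,985 × 1.25 = $36,231.25.
Defendant is the primary caregiver for a dependent (−15%): $36,231.25 × 0.85 = $30,796.56.
$30,796.56 is within the $875,000 maximum.
Rounded to the nearest dollar: $30,797.

$30,797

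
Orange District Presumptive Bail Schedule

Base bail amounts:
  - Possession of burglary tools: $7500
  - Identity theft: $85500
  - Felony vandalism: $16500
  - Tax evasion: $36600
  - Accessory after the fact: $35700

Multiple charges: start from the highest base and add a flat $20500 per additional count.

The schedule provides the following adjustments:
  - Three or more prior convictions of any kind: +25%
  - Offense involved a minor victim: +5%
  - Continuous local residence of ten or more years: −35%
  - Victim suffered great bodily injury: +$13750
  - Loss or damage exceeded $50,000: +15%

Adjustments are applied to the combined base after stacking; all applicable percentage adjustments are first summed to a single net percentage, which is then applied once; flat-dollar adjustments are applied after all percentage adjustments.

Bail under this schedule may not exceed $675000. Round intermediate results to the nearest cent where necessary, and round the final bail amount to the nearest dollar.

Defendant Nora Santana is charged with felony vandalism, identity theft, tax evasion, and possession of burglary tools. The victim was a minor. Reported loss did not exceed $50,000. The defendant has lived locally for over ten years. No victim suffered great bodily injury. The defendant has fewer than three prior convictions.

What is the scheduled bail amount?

$102900

Base amounts from the schedule: felony vandalism $16500; identity theft $85500; tax evasion $36600; possession of burglary tools $7500.
Stacking rule: highest base plus $20500 per additional charge. Highest is identity theft at $85500; 3 additional charges → +$61500. Combined base = $147000.
Net percentage adjustment: +5% −35% = −30%. $147000 × 0.7 = $102900.
$102900 is within the $675000 maximum.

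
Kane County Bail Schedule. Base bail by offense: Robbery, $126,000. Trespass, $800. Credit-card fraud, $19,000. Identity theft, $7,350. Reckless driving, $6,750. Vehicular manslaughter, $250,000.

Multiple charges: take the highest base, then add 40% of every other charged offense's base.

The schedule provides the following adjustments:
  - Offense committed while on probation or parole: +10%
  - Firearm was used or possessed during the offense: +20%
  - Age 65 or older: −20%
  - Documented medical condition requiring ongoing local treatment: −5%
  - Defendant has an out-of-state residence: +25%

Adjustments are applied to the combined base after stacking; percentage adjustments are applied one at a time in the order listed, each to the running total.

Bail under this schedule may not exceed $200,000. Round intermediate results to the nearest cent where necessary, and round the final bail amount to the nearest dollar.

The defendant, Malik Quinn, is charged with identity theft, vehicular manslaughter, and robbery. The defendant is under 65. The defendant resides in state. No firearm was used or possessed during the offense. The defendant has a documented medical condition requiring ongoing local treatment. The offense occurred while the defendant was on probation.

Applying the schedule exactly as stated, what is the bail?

$200,000

Base amounts from the schedule: identity theft $7,350; vehicular manslaughter $250,000; robbery $126,000.
Stacking rule: highest base plus 40% of each additional charge. Highest is vehicular manslaughter at $250,000. Additional: $7,350 × 40% = $2,940; $126,000 × 40% = $50,400. Combined base = $250,000 + $53,340 = $303,340.
Offense committed while on probation or parole (+10%): $303,340 × 1.1 = $333,674.
Documented medical condition requiring ongoing local treatment (−5%): $333,674 × 0.95 = $316,990.30.
Result $316,990.30 exceeds the maximum of $200,000; bail is capped at $200,000.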